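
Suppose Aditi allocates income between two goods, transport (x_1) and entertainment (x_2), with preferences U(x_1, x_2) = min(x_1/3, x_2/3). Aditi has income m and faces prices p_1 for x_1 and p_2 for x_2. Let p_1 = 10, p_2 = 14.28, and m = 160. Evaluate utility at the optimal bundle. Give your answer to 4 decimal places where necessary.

V = 2.1966

Leontief preferences: the optimum is at the kink where x_1/3 = x_2/3, i.e. x_2 = x_1.
Budget: p_1·x_1 + p_2·x_1 = m, so (3·p_1 + 3·p_2)·x_1 = 3·m.
Demand: x_1*(p_1,p_2,m) = 3·m/(3·p_1 + 3·p_2), x_2* = 3·m/(3·p_1 + 3·p_2).
Here 3·10 + 3·14.28 = 72.84, giving x_1* = 6.5898 and x_2* = 6.5898.
Utility at the optimum: U(6.5898, 6.5898) = 2.1966.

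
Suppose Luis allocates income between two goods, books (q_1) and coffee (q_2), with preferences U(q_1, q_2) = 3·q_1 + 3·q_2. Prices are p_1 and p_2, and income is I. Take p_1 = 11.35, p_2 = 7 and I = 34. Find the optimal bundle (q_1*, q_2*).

Perfect substitutes: compare marginal utility per dollar. 3/p_1 vs 3/p_2 → 0.2643 vs 0.4286.
q_2 gives more utility per dollar, so spend all income on q_2: q_2* = I/p_2, q_1* = 0.
Numerically: q_1* = 0, q_2* = 4.8571.

q_1* = 0, q_2* = 4.8571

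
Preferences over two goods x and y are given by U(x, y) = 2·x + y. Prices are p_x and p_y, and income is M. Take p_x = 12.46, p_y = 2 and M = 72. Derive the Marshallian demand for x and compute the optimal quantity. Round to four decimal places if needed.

x* = 0

Perfect substitutes: compare marginal utility per dollar. 2/p_x vs 1/p_y → 0.1605 vs 0.5.
y gives more utility per dollar, so spend all income on y: y* = M/p_y, x* = 0.
Numerically: x* = 0, y* = 36.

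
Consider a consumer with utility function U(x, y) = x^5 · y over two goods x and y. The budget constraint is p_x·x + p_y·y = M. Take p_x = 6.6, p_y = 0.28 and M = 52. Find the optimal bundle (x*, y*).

Tangency: MRS = 5·y/x = p_x/p_y.
So 5·p_y·y = p_x·x; combined with the budget, a share 5/6 of income goes to x.
Demand: x*(p_x,p_y,M) = 5/6·M/p_x and y* = 1/6·M/p_y.
At p_x=6.6, p_y=0.28, M=52: x* = 5/6·52/6.6 = 6.5657, y* = 30.9524.

x* = 6.5657, y* = 30.9524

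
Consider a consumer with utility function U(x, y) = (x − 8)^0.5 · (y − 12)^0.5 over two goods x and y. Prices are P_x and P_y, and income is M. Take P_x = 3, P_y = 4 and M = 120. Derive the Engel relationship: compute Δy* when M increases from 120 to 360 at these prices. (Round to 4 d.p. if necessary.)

Δy* = 30

After buying the subsistence bundle (8, 12), a share 0.5 of the remaining income goes to x: x* = 8 + 0.5·(M − 8P_x − 12P_y)/P_x.
Discretionary income = 120 − 8·3 − 12·4 = 48; y* = 12 + 0.5·48/4 = 18.
At M' = 360: y* = 48. Change: 48 − 18 = 30.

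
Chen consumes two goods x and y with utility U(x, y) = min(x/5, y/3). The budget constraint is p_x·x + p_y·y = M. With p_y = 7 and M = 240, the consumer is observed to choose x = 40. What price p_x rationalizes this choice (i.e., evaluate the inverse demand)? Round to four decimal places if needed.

Leontief preferences: the optimum is at the kink where x/5 = y/3, i.e. y = (3/5)·x.
Budget: p_x·x + p_y·(3/5)·x = M, so (5·p_x + 3·p_y)·x = 5·M.
Demand: x*(p_x,p_y,M) = 5·M/(5·p_x + 3·p_y), y* = 3·M/(5·p_x + 3·p_y).
Set x* = 40 in the demand function and solve for p_x: p_x = 1.8.

p_x = 1.8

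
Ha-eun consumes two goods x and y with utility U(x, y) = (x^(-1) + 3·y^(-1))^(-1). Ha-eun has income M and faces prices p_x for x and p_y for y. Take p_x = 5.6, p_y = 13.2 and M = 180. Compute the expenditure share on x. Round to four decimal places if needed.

MU_x ∝ x^(-2), MU_y ∝ 3·y^(-2), so MRS = (1/3)·(y/x)^(2) = p_x/p_y.
Hence y/x = (3·p_x/p_y)^(1/(2)), i.e. raised to the 0.5 power.
Substitute y = (y/x)·x into the budget: x* = M/(p_x + p_y·(y/x)).
Numerically y/x = 1.128152, so x* = 180/(5.6 + 13.2·1.128152) = 8.7841 and y* = 1.128152·8.7841 = 9.9098.
Expenditure on x: 5.6·8.7841 = 49.1909; share = 0.2733.

share on x = 0.2733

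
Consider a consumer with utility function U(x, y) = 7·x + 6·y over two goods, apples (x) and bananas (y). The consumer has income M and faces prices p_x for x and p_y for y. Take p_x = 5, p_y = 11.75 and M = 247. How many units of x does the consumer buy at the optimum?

Linear utility — the consumer picks whichever good has higher MU/price: 7/5 = 1.4 vs 6/11.75 = 0.5106.
x gives more utility per dollar, so spend all income on x: x* = M/p_x, y* = 0.
Numerically: x* = 49.4, y* = 0.

x* = 49.4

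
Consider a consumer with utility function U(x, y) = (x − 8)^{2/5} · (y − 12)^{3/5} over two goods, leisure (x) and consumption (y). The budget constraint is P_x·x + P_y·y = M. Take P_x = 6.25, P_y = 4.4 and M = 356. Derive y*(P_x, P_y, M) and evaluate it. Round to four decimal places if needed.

MRS = (2/3)·(y−12)/(x−8). Tangency with P_x/P_y gives y−12 = (3/2)·(P_x/P_y)·(x−8).
Substituting into the budget: x* = 8 + 0.4·(M − 8·P_x − 12·P_y)/P_x, and y* = 12 + 0.6·(…)/P_y.
Discretionary income = 356 − 8·6.25 − 12·4.4 = 253.2; y* = 12 + 0.6·253.2/4.4 = 46.5273.

y* = 46.5273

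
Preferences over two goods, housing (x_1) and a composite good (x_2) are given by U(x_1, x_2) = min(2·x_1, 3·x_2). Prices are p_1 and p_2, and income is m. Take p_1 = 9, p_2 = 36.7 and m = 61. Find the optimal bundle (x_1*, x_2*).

x_1* = 1.8227, x_2* = 1.2151

With perfect complements, no substitution: consume in ratio x_1:x_2 = 3:2.
Budget: p_1·x_1 + p_2·(2/3)·x_1 = m, so (3·p_1 + 2·p_2)·x_1 = 3·m.
Demand: x_1*(p_1,p_2,m) = 3·m/(3·p_1 + 2·p_2), x_2* = 2·m/(3·p_1 + 2·p_2).
Here 3·9 + 2·36.7 = 100.4, giving x_1* = 1.8227 and x_2* = 1.2151.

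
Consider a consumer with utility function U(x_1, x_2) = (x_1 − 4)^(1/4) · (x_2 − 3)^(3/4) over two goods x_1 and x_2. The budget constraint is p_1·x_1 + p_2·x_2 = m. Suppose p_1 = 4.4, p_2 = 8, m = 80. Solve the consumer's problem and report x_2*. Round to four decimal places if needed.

x_2* = 6.6

Let x_1' = x_1−4, x_2' = x_2−3. MRS = (1/3)·x_2'/x_1' = p_1/p_2.
Substituting into the budget: x_1* = 4 + 0.25·(m − 4·p_1 − 3·p_2)/p_1, and x_2* = 3 + 0.75·(…)/p_2.
Discretionary income = 80 − 4·4.4 − 3·8 = 38.4; x_2* = 3 + 0.75·38.4/8 = 6.6.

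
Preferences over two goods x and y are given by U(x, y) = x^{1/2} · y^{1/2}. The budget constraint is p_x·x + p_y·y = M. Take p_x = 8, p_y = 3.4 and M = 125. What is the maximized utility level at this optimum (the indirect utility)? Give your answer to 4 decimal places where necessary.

V = 11.9838

Demand: x*(p_x,p_y,M) = 0.5·M/p_x and y* = 0.5·M/p_y.
At p_x=8, p_y=3.4, M=125: x* = 0.5·125/8 = 7.8125, y* = 18.3824.
Utility at the optimum: U(7.8125, 18.3824) = 11.9838.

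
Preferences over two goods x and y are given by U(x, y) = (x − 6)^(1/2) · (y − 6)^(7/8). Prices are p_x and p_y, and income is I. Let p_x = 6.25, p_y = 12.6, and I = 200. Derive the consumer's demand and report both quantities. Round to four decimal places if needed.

x* = 11.056, y* = 10.3889

Let x' = x−6, y' = y−6. MRS = (4/7)·y'/x' = p_x/p_y.
After buying the subsistence bundle (6, 6), a share 4/11 of the remaining income goes to x: x* = 6 + 4/11·(I − 6p_x − 6p_y)/p_x.
Discretionary income = 200 − 6·6.25 − 6·12.6 = 86.9; x* = 6 + 4/11·86.9/6.25 = 11.056; y* = 6 + 7/11·86.9/12.6 = 10.3889.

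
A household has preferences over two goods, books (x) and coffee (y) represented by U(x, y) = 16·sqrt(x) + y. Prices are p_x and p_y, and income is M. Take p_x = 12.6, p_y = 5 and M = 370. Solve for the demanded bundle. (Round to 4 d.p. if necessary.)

x* = 10.0781, y* = 48.6032

MU_x = 8/√x, MU_y = 1. Tangency: 8/√x = p_x/p_y.
Thus x* = (8·p_y/p_x)² — independent of M — with the rest of income spent on y.
Plugging in: x* = (8·5/12.6)² = 10.0781, y* = 48.6032.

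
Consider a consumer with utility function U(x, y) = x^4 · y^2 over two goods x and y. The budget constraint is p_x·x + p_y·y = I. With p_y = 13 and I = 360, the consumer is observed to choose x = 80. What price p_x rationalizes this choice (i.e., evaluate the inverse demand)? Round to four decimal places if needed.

p_x = 3

MU_x/MU_y = (4·y)/(2·x); tangency sets this equal to p_x/p_y.
So 4·p_y·y = 2·p_x·x; combined with the budget, a share 2/3 of income goes to x.
Demand: x*(p_x,p_y,I) = 2/3·I/p_x and y* = 1/3·I/p_y.
Set x* = 80 in the demand function and solve for p_x: p_x = 3.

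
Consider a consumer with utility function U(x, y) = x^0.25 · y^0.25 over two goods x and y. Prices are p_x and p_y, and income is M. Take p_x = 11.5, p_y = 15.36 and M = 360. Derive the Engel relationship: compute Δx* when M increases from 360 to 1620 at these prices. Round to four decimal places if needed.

Δx* = 54.7826

The MRS is y/x. Set MRS = p_x/p_y.
So 0.25·p_y·y = 0.25·p_x·x; combined with the budget, a share 0.5 of income goes to x.
Demand: x*(p_x,p_y,M) = 0.5·M/p_x and y* = 0.5·M/p_y.
At p_x=11.5, p_y=15.36, M=360: x* = 0.5·360/11.5 = 15.6522.
At M' = 1620: x* = 70.4348. Change: 70.4348 − 15.6522 = 54.7826.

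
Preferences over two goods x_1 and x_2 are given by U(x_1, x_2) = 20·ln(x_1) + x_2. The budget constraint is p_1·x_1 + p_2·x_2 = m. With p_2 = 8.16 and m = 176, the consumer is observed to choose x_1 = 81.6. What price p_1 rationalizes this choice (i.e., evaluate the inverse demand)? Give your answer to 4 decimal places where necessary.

p_1 = 2

MU_x_1 = 20/x_1, MU_x_2 = 1. Tangency: 20/x_1 = p_1/p_2.
So x_1*(p_1,p_2) = 20·p_2/p_1, independent of income; and x_2* = (m − 20·p_2)/p_2.
Set x_1* = 81.6 in the demand function and solve for p_1: p_1 = 2.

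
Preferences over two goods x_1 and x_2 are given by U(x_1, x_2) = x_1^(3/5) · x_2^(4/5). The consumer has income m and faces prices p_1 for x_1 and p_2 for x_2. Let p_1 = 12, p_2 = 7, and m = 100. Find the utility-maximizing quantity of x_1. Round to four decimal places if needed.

MU_x_1/MU_x_2 = (0.6·x_2)/(0.8·x_1); tangency sets this equal to p_1/p_2.
So 0.6·p_2·x_2 = 0.8·p_1·x_1; combined with the budget, a share 3/7 of income goes to x_1.
Demand: x_1*(p_1,p_2,m) = 3/7·m/p_1 and x_2* = 4/7·m/p_2.
At p_1=12, p_2=7, m=100: x_1* = 3/7·100/12 = 3.5714.

x_1* = 3.5714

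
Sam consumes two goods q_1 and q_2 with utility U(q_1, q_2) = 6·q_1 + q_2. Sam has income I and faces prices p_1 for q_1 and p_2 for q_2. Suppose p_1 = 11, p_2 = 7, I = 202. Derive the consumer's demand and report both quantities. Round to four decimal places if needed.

q_1* = 18.3636, q_2* = 0

Perfect substitutes: compare marginal utility per dollar. 6/p_1 vs 1/p_2 → 0.5455 vs 0.1429.
q_1 gives more utility per dollar, so spend all income on q_1: q_1* = I/p_1, q_2* = 0.
Numerically: q_1* = 18.3636, q_2* = 0.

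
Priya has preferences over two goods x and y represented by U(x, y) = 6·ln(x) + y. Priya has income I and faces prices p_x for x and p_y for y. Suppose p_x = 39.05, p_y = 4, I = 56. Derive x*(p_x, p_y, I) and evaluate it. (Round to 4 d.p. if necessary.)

x* = 0.6146

MU_x = 6/x, MU_y = 1. Tangency: 6/x = p_x/p_y.
So x*(p_x,p_y) = 6·p_y/p_x, independent of income; and y* = (I − 6·p_y)/p_y.
At the given prices: x* = 6·4/39.05 = 0.6146.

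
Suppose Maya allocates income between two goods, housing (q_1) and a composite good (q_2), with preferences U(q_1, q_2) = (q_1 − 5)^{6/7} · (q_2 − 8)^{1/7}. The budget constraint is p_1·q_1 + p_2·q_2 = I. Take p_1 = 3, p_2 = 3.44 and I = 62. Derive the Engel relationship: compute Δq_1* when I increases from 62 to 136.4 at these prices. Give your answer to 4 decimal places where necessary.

MRS = 6·(q_2−8)/(q_1−5). Tangency with p_1/p_2 gives q_2−8 = (1/6)·(p_1/p_2)·(q_1−5).
Substituting into the budget: q_1* = 5 + 6/7·(I − 5·p_1 − 8·p_2)/p_1, and q_2* = 8 + 1/7·(…)/p_2.
Discretionary income = 62 − 5·3 − 8·3.44 = 19.48; q_1* = 5 + 6/7·19.48/3 = 10.5657.
At I' = 136.4: q_1* = 31.8229. Change: 31.8229 − 10.5657 = 21.2571.

Δq_1* = 21.2571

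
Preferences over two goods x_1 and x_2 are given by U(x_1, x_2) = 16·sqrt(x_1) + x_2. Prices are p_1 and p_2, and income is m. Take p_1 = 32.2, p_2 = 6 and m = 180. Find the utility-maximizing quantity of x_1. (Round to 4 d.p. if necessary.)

Utility is quasi-linear in x_2; the FOC for x_1 is 8/√x_1 = p_1/p_2.
Solve: √x_1 = 8·p_2/p_1, so x_1*(p_1,p_2) = (8·p_2/p_1)², and x_2* = (m − p_1·x_1*)/p_2.
Plugging in: x_1* = (8·6/32.2)² = 2.2221.

x_1* = 2.2221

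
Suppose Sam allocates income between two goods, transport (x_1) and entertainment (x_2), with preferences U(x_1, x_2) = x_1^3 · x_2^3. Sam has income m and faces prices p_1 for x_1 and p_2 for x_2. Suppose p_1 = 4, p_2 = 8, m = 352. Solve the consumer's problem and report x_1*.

Tangency: MRS = x_2/x_1 = p_1/p_2.
So 3·p_2·x_2 = 3·p_1·x_1; combined with the budget, a share 0.5 of income goes to x_1.
Demand: x_1*(p_1,p_2,m) = 0.5·m/p_1 and x_2* = 0.5·m/p_2.
At p_1=4, p_2=8, m=352: x_1* = 0.5·352/4 = 44.

x_1* = 44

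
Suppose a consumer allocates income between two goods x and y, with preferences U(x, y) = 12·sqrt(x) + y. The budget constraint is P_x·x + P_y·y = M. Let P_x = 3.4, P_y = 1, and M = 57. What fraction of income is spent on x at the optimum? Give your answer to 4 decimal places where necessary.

share on x = 0.1858

Set MRS = P_x/P_y: 6·x^(−1/2) = P_x/P_y.
Solve: √x = 6·P_y/P_x, so x*(P_x,P_y) = (6·P_y/P_x)², and y* = (M − P_x·x*)/P_y.
Plugging in: x* = (6·1/3.4)² = 3.1142, y* = 46.4118.
Expenditure on x: 3.4·3.1142 = 10.5882; share = 0.1858.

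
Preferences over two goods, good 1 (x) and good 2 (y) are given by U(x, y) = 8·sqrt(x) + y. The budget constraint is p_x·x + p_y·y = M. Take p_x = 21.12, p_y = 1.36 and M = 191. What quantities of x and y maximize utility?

MU_x = 4/√x, MU_y = 1. Tangency: 4/√x = p_x/p_y.
Solve: √x = 4·p_y/p_x, so x*(p_x,p_y) = (4·p_y/p_x)², and y* = (M − p_x·x*)/p_y.
Plugging in: x* = (4·1.36/21.12)² = 0.0663, y* = 139.4109.

x* = 0.0663, y* = 139.4109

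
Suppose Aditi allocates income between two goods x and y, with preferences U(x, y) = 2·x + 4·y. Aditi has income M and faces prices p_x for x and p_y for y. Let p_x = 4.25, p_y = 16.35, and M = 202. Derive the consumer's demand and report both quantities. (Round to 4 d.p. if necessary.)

Perfect substitutes: compare marginal utility per dollar. 2/p_x vs 4/p_y → 0.4706 vs 0.2446.
x gives more utility per dollar, so spend all income on x: x* = M/p_x, y* = 0.
Numerically: x* = 47.5294, y* = 0.

x* = 47.5294, y* = 0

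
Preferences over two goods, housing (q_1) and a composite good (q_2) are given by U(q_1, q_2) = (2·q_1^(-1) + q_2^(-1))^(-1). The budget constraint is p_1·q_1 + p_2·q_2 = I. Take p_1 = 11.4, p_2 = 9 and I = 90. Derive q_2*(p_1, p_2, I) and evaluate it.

MRS = MU_q_1/MU_q_2 = 2·(q_2/q_1)^(2). Set equal to p_1/p_2.
Hence q_2/q_1 = ((1/2)·p_1/p_2)^(1/(2)), i.e. raised to the 0.5 power.
With the ratio pinned down, the budget gives q_1* = I/(p_1 + p_2·(q_2/q_1)) and q_2* = (q_2/q_1)·q_1*.
Numerically q_2/q_1 = 0.795822, so q_1* = 90/(11.4 + 9·0.795822) = 4.8485 and q_2* = 0.795822·4.8485 = 3.8586.

q_2* = 3.8586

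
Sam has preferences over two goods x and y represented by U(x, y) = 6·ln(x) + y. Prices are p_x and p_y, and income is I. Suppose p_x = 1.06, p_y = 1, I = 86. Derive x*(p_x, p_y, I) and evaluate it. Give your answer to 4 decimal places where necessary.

So x*(p_x,p_y) = 6·p_y/p_x, independent of income; and y* = (I − 6·p_y)/p_y.
At the given prices: x* = 6·1/1.06 = 5.6604.

x* = 5.6604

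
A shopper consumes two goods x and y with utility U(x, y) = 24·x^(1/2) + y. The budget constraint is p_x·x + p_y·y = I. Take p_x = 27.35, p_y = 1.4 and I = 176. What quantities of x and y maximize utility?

x* = 0.3773, y* = 118.3432

Set MRS = p_x/p_y: 12·x^(−1/2) = p_x/p_y.
Solve: √x = 12·p_y/p_x, so x*(p_x,p_y) = (12·p_y/p_x)², and y* = (I − p_x·x*)/p_y.
Plugging in: x* = (12·1.4/27.35)² = 0.3773, y* = 118.3432.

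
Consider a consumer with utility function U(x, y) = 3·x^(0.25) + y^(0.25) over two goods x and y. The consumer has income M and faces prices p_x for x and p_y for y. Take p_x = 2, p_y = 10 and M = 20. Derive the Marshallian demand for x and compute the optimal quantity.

From the CES first-order condition, 3·(y/x)^(0.75) = p_x/p_y.
Hence y/x = ((1/3)·p_x/p_y)^(1/(0.75)), i.e. raised to the 4/3 power.
With the ratio pinned down, the budget gives x* = M/(p_x + p_y·(y/x)) and y* = (y/x)·x*.
Numerically y/x = 0.027032, so x* = 20/(2 + 10·0.027032) = 8.8093.

x* = 8.8093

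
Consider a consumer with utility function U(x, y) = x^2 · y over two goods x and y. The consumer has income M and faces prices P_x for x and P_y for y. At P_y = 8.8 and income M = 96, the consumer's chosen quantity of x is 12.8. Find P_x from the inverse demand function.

P_x = 5

MU_x/MU_y = (2·y)/(x); tangency sets this equal to P_x/P_y.
So 2·P_y·y = P_x·x; combined with the budget, a share 2/3 of income goes to x.
Demand: x*(P_x,P_y,M) = 2/3·M/P_x and y* = 1/3·M/P_y.
Set x* = 12.8 in the demand function and solve for P_x: P_x = 5.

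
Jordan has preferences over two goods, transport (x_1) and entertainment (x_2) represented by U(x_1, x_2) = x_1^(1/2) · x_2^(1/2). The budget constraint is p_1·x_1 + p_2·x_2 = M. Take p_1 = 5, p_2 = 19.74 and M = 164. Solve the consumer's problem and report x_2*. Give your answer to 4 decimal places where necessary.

x_2* = 4.154

Tangency: MRS = x_2/x_1 = p_1/p_2.
So 0.5·p_2·x_2 = 0.5·p_1·x_1; combined with the budget, a share 0.5 of income goes to x_1.
Demand: x_1*(p_1,p_2,M) = 0.5·M/p_1 and x_2* = 0.5·M/p_2.
At p_1=5, p_2=19.74, M=164: x_2* = 0.5·164/19.74 = 4.154.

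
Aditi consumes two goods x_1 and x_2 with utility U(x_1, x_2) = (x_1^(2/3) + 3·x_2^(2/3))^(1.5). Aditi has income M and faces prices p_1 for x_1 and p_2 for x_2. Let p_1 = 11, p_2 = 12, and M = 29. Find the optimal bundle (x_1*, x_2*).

From the CES first-order condition, (1/3)·(x_2/x_1)^(1/3) = p_1/p_2.
Solve for the ratio: x_2/x_1 = [3·p_1/p_2]^(3).
Substitute x_2 = (x_2/x_1)·x_1 into the budget: x_1* = M/(p_1 + p_2·(x_2/x_1)).
Numerically x_2/x_1 = 20.796875, so x_1* = 29/(11 + 12·20.796875) = 0.1113 and x_2* = 20.796875·0.1113 = 2.3146.

x_1* = 0.1113, x_2* = 2.3146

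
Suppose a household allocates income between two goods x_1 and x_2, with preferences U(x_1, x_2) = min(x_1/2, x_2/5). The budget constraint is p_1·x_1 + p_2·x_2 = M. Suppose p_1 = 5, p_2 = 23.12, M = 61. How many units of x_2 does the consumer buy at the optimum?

x_2* = 2.4283

Leontief preferences: the optimum is at the kink where x_1/2 = x_2/5, i.e. x_2 = (5/2)·x_1.
Budget: p_1·x_1 + p_2·(5/2)·x_1 = M, so (2·p_1 + 5·p_2)·x_1 = 2·M.
Demand: x_1*(p_1,p_2,M) = 2·M/(2·p_1 + 5·p_2), x_2* = 5·M/(2·p_1 + 5·p_2).
Here 2·5 + 5·23.12 = 125.6, giving x_2* = 2.4283.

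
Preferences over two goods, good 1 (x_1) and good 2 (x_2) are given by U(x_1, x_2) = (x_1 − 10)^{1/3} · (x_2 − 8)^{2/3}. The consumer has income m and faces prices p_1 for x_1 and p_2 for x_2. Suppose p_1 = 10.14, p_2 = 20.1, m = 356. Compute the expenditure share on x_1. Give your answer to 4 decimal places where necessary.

share on x_1 = 0.3727

This is Cobb-Douglas in (x_1−10, x_2−8): tangency gives 1/3·p_2·(x_2−8) = 2/3·p_1·(x_1−10).
Substituting into the budget: x_1* = 10 + 1/3·(m − 10·p_1 − 8·p_2)/p_1, and x_2* = 8 + 2/3·(…)/p_2.
Discretionary income = 356 − 10·10.14 − 8·20.1 = 93.8; x_1* = 10 + 1/3·93.8/10.14 = 13.0835; x_2* = 8 + 2/3·93.8/20.1 = 11.1111.
Expenditure on x_1: 10.14·13.0835 = 132.6667; share = 0.3727.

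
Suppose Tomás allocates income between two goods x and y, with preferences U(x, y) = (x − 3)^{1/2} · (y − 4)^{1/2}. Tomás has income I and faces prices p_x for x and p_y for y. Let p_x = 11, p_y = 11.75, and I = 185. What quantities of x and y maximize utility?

MRS = (y−4)/(x−3). Tangency with p_x/p_y gives y−4 = (p_x/p_y)·(x−3).
After buying the subsistence bundle (3, 4), a share 0.5 of the remaining income goes to x: x* = 3 + 0.5·(I − 3p_x − 4p_y)/p_x.
Discretionary income = 185 − 3·11 − 4·11.75 = 105; x* = 3 + 0.5·105/11 = 7.7727; y* = 4 + 0.5·105/11.75 = 8.4681.

x* = 7.7727, y* = 8.4681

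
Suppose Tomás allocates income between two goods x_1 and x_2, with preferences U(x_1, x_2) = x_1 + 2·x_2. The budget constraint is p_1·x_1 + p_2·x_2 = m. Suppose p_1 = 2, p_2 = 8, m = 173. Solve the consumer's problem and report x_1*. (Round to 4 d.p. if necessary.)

x_1* = 86.5

Linear utility — the consumer picks whichever good has higher MU/price: 1/2 = 0.5 vs 2/8 = 0.25.
x_1 gives more utility per dollar, so spend all income on x_1: x_1* = m/p_1, x_2* = 0.
Numerically: x_1* = 86.5, x_2* = 0.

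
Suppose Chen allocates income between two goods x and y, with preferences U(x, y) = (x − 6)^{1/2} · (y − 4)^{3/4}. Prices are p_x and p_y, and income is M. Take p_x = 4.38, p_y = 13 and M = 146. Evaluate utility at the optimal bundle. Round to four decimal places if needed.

This is Cobb-Douglas in (x−6, y−4): tangency gives 0.5·p_y·(y−4) = 0.75·p_x·(x−6).
Substituting into the budget: x* = 6 + 0.4·(M − 6·p_x − 4·p_y)/p_x, and y* = 4 + 0.6·(…)/p_y.
Discretionary income = 146 − 6·4.38 − 4·13 = 67.72; x* = 6 + 0.4·67.72/4.38 = 12.1845; y* = 4 + 0.6·67.72/13 = 7.1255.
Utility at the optimum: U(12.1845, 7.1255) = 5.8458.

V = 5.8458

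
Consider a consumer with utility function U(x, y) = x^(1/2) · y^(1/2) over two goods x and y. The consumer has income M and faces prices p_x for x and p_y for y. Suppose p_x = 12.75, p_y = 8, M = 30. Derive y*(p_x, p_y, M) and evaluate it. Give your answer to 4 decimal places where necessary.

y* = 1.875

At p_x=12.75, p_y=8, M=30: y* = 0.5·30/8 = 1.875.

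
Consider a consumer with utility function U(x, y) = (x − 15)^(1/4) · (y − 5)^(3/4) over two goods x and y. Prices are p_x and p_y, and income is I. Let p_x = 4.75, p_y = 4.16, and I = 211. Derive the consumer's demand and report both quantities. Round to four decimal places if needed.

x* = 21.2605, y* = 26.4453

MRS = (1/3)·(y−5)/(x−15). Tangency with p_x/p_y gives y−5 = 3·(p_x/p_y)·(x−15).
After buying the subsistence bundle (15, 5), a share 0.25 of the remaining income goes to x: x* = 15 + 0.25·(I − 15p_x − 5p_y)/p_x.
Discretionary income = 211 − 15·4.75 − 5·4.16 = 118.95; x* = 15 + 0.25·118.95/4.75 = 21.2605; y* = 5 + 0.75·118.95/4.16 = 26.4453.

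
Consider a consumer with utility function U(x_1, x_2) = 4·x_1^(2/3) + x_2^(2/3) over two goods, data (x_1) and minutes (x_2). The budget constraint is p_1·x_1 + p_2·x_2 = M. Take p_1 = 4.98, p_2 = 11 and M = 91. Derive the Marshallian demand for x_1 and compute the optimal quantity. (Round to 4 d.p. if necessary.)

x_1* = 18.2148

MU_x_1 ∝ 4·x_1^(-1/3), MU_x_2 ∝ x_2^(-1/3), so MRS = 4·(x_2/x_1)^(1/3) = p_1/p_2.
Solve for the ratio: x_2/x_1 = [(1/4)·p_1/p_2]^(3).
With the ratio pinned down, the budget gives x_1* = M/(p_1 + p_2·(x_2/x_1)) and x_2* = (x_2/x_1)·x_1*.
Numerically x_2/x_1 = 0.00145, so x_1* = 91/(4.98 + 11·0.00145) = 18.2148.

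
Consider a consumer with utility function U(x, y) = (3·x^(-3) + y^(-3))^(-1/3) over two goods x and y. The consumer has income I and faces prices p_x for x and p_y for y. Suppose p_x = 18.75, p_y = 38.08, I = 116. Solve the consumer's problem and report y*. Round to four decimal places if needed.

Substitute y = (y/x)·x into the budget: x* = I/(p_x + p_y·(y/x)).
Numerically y/x = 0.636496, so x* = 116/(18.75 + 38.08·0.636496) = 2.6984 and y* = 0.636496·2.6984 = 1.7175.

y* = 1.7175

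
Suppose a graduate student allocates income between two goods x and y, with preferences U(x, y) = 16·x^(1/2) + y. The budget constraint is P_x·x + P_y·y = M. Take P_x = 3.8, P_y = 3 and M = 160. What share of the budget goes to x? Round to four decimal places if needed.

Set MRS = P_x/P_y: 8·x^(−1/2) = P_x/P_y.
Thus x* = (8·P_y/P_x)² — independent of M — with the rest of income spent on y.
Plugging in: x* = (8·3/3.8)² = 39.8892, y* = 2.807.
Expenditure on x: 3.8·39.8892 = 151.5789; share = 0.9474.

share on x = 0.9474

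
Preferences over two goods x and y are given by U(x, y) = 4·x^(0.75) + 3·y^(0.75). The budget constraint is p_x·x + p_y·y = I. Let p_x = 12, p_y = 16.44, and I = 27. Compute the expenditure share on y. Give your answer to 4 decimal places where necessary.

Numerically y/x = 0.089818, so x* = 27/(12 + 16.44·0.089818) = 2.0035 and y* = 0.089818·2.0035 = 0.1799.
Expenditure on y: 16.44·0.1799 = 2.9583; share = 0.1096.

share on y = 0.1096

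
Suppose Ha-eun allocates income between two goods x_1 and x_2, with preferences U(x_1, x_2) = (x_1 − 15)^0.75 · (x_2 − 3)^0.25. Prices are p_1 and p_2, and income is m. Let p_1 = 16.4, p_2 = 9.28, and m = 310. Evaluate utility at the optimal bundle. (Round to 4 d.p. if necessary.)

MRS = 3·(x_2−3)/(x_1−15). Tangency with p_1/p_2 gives x_2−3 = (1/3)·(p_1/p_2)·(x_1−15).
Substituting into the budget: x_1* = 15 + 0.75·(m − 15·p_1 − 3·p_2)/p_1, and x_2* = 3 + 0.25·(…)/p_2.
Discretionary income = 310 − 15·16.4 − 3·9.28 = 36.16; x_1* = 15 + 0.75·36.16/16.4 = 16.6537; x_2* = 3 + 0.25·36.16/9.28 = 3.9741.
Utility at the optimum: U(16.6537, 3.9741) = 1.4487.

V = 1.4487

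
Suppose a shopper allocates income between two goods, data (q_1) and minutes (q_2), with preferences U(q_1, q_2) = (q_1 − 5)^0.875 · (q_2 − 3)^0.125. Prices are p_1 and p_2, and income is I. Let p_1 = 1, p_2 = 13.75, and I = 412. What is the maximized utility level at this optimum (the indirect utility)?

MRS = 7·(q_2−3)/(q_1−5). Tangency with p_1/p_2 gives q_2−3 = (1/7)·(p_1/p_2)·(q_1−5).
After buying the subsistence bundle (5, 3), a share 0.875 of the remaining income goes to q_1: q_1* = 5 + 0.875·(I − 5p_1 − 3p_2)/p_1.
Discretionary income = 412 − 5·1 − 3·13.75 = 365.75; q_1* = 5 + 0.875·365.75/1 = 325.0312; q_2* = 3 + 0.125·365.75/13.75 = 6.325.
Utility at the optimum: U(325.0312, 6.325) = 180.8287.

V = 180.8287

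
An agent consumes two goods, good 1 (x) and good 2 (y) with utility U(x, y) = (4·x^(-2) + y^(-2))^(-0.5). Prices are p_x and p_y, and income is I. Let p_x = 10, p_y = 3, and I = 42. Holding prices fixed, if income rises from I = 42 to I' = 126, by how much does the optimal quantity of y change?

From the CES first-order condition, 4·(y/x)^(3) = p_x/p_y.
Hence y/x = ((1/4)·p_x/p_y)^(1/(3)), i.e. raised to the 1/3 power.
With the ratio pinned down, the budget gives x* = I/(p_x + p_y·(y/x)) and y* = (y/x)·x*.
Numerically y/x = 0.941036, so x* = 42/(10 + 3·0.941036) = 3.2753 and y* = 0.941036·3.2753 = 3.0822.
At I' = 126: y* = 9.2466. Change: 9.2466 − 3.0822 = 6.1644.

Δy* = 6.1644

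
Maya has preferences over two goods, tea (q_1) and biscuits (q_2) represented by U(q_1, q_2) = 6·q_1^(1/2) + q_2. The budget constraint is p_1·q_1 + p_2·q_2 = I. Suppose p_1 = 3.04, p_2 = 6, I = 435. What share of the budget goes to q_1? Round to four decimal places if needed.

Plugging in: q_1* = (3·6/3.04)² = 35.0589, q_2* = 54.7368.
Expenditure on q_1: 3.04·35.0589 = 106.5789; share = 0.245.

share on q_1 = 0.245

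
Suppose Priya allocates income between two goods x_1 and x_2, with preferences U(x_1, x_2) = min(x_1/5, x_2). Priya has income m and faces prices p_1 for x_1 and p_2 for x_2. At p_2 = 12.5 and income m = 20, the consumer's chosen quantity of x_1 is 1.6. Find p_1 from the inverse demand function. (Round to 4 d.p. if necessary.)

p_1 = 10

With perfect complements, no substitution: consume in ratio x_1:x_2 = 5:1.
Budget: p_1·x_1 + p_2·(1/5)·x_1 = m, so (5·p_1 + p_2)·x_1 = 5·m.
Demand: x_1*(p_1,p_2,m) = 5·m/(5·p_1 + p_2), x_2* = m/(5·p_1 + p_2).
Set x_1* = 1.6 in the demand function and solve for p_1: p_1 = 10.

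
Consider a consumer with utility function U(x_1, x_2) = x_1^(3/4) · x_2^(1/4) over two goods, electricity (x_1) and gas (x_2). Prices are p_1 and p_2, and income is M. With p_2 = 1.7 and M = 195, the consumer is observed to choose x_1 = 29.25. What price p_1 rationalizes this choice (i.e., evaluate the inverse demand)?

p_1 = 5

The MRS is 3·x_2/x_1. Set MRS = p_1/p_2.
Rearranging, p_2·x_2 = (1/3)·p_1·x_1. Substituting into the budget gives p_1·x_1·(1 + (1/3)) = M.
Demand: x_1*(p_1,p_2,M) = 0.75·M/p_1 and x_2* = 0.25·M/p_2.
Set x_1* = 29.25 in the demand function and solve for p_1: p_1 = 5.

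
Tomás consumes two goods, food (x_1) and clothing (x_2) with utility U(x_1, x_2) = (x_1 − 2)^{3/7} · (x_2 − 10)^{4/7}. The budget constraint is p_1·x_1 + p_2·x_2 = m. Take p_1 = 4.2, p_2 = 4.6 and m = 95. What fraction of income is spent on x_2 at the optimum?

share on x_2 = 0.7284

Let x_1' = x_1−2, x_2' = x_2−10. MRS = (3/4)·x_2'/x_1' = p_1/p_2.
After buying the subsistence bundle (2, 10), a share 3/7 of the remaining income goes to x_1: x_1* = 2 + 3/7·(m − 2p_1 − 10p_2)/p_1.
Discretionary income = 95 − 2·4.2 − 10·4.6 = 40.6; x_1* = 2 + 3/7·40.6/4.2 = 6.1429; x_2* = 10 + 4/7·40.6/4.6 = 15.0435.
Expenditure on x_2: 4.6·15.0435 = 69.2; share = 0.7284.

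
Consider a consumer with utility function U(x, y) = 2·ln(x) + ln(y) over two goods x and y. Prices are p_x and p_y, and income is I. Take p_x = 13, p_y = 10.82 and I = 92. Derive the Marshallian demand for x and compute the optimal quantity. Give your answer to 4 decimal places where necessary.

x* = 4.7179

Tangency: MRS = 2·y/x = p_x/p_y.
So 2·p_y·y = p_x·x; combined with the budget, a share 2/3 of income goes to x.
Demand: x*(p_x,p_y,I) = 2/3·I/p_x and y* = 1/3·I/p_y.
At p_x=13, p_y=10.82, I=92: x* = 2/3·92/13 = 4.7179.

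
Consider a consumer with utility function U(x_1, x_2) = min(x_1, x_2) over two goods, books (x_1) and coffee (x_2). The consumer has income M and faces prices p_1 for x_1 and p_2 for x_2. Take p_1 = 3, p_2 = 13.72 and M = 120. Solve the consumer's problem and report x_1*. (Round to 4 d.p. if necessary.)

x_1* = 7.177

Here 3 + 13.72 = 16.72, giving x_1* = 7.177.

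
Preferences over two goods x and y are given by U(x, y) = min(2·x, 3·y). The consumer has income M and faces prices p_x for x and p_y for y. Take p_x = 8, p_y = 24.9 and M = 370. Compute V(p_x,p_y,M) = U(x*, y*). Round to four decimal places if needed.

V = 30.0813

With perfect complements, no substitution: consume in ratio x:y = 3:2.
Budget: p_x·x + p_y·(2/3)·x = M, so (3·p_x + 2·p_y)·x = 3·M.
Demand: x*(p_x,p_y,M) = 3·M/(3·p_x + 2·p_y), y* = 2·M/(3·p_x + 2·p_y).
Here 3·8 + 2·24.9 = 73.8, giving x* = 15.0407 and y* = 10.0271.
Utility at the optimum: U(15.0407, 10.0271) = 30.0813.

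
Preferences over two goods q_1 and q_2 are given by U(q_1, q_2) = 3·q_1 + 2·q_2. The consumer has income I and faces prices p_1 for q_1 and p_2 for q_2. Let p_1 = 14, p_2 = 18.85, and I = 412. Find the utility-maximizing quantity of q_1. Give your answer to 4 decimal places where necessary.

Linear utility — the consumer picks whichever good has higher MU/price: 3/14 = 0.2143 vs 2/18.85 = 0.1061.
q_1 gives more utility per dollar, so spend all income on q_1: q_1* = I/p_1, q_2* = 0.
Numerically: q_1* = 29.4286, q_2* = 0.

q_1* = 29.4286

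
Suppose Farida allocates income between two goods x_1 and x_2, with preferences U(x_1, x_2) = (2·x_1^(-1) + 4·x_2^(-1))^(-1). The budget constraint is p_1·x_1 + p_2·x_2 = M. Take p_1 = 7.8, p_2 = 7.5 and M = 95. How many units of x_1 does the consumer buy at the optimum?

x_1* = 5.103

From the CES first-order condition, (1/2)·(x_2/x_1)^(2) = p_1/p_2.
Solve for the ratio: x_2/x_1 = [2·p_1/p_2]^(0.5).
With the ratio pinned down, the budget gives x_1* = M/(p_1 + p_2·(x_2/x_1)) and x_2* = (x_2/x_1)·x_1*.
Numerically x_2/x_1 = 1.442221, so x_1* = 95/(7.8 + 7.5·1.442221) = 5.103.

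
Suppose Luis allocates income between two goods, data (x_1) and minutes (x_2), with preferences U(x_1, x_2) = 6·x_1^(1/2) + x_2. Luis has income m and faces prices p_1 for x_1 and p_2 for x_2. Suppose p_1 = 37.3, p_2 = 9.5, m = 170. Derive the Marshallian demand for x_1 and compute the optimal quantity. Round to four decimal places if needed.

x_1* = 0.5838

Utility is quasi-linear in x_2; the FOC for x_1 is 3/√x_1 = p_1/p_2.
Thus x_1* = (3·p_2/p_1)² — independent of m — with the rest of income spent on x_2.
Plugging in: x_1* = (3·9.5/37.3)² = 0.5838.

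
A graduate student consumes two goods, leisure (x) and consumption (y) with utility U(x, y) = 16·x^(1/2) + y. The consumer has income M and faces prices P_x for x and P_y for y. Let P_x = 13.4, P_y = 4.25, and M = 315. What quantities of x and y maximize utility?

x* = 6.438, y* = 53.8191

MU_x = 8/√x, MU_y = 1. Tangency: 8/√x = P_x/P_y.
Thus x* = (8·P_y/P_x)² — independent of M — with the rest of income spent on y.
Plugging in: x* = (8·4.25/13.4)² = 6.438, y* = 53.8191.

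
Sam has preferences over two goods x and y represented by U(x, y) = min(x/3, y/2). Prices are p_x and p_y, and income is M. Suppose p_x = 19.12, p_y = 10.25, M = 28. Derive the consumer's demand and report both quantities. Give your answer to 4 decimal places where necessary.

x* = 1.0789, y* = 0.7192

With perfect complements, no substitution: consume in ratio x:y = 3:2.
Budget: p_x·x + p_y·(2/3)·x = M, so (3·p_x + 2·p_y)·x = 3·M.
Demand: x*(p_x,p_y,M) = 3·M/(3·p_x + 2·p_y), y* = 2·M/(3·p_x + 2·p_y).
Here 3·19.12 + 2·10.25 = 77.86, giving x* = 1.0789 and y* = 0.7192.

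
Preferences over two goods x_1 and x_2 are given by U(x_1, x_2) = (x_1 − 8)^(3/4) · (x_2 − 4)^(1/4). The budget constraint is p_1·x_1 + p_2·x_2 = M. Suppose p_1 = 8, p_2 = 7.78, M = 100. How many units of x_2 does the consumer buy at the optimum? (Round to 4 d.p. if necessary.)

x_2* = 4.1568

This is Cobb-Douglas in (x_1−8, x_2−4): tangency gives 0.75·p_2·(x_2−4) = 0.25·p_1·(x_1−8).
Substituting into the budget: x_1* = 8 + 0.75·(M − 8·p_1 − 4·p_2)/p_1, and x_2* = 4 + 0.25·(…)/p_2.
Discretionary income = 100 − 8·8 − 4·7.78 = 4.88; x_2* = 4 + 0.25·4.88/7.78 = 4.1568.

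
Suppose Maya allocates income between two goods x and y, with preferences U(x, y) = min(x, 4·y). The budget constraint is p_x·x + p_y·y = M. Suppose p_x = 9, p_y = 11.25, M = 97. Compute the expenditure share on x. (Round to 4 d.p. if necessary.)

share on x = 0.7619

Leontief preferences: the optimum is at the kink where x/4 = y/1, i.e. y = (1/4)·x.
Budget: p_x·x + p_y·(1/4)·x = M, so (4·p_x + p_y)·x = 4·M.
Demand: x*(p_x,p_y,M) = 4·M/(4·p_x + p_y), y* = M/(4·p_x + p_y).
Here 4·9 + 11.25 = 47.25, giving x* = 8.2116 and y* = 2.0529.
Expenditure on x: 9·8.2116 = 73.9048; share = 0.7619.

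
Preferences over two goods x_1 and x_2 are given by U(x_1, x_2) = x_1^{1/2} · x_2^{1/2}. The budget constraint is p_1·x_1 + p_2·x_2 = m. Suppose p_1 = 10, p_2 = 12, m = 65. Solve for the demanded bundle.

Demand: x_1*(p_1,p_2,m) = 0.5·m/p_1 and x_2* = 0.5·m/p_2.
At p_1=10, p_2=12, m=65: x_1* = 0.5·65/10 = 3.25, x_2* = 2.7083.

x_1* = 3.25, x_2* = 2.7083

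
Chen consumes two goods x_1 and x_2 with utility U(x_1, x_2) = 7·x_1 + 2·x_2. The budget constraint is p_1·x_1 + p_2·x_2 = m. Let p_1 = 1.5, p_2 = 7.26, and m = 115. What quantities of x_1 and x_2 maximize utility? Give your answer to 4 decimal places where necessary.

Numerically: x_1* = 76.6667, x_2* = 0.

x_1* = 76.6667, x_2* = 0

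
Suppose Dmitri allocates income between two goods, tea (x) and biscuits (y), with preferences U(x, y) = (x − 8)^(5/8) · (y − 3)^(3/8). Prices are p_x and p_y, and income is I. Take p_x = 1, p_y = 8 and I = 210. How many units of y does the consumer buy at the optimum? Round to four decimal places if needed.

This is Cobb-Douglas in (x−8, y−3): tangency gives 0.625·p_y·(y−3) = 0.375·p_x·(x−8).
Substituting into the budget: x* = 8 + 0.625·(I − 8·p_x − 3·p_y)/p_x, and y* = 3 + 0.375·(…)/p_y.
Discretionary income = 210 − 8·1 − 3·8 = 178; y* = 3 + 0.375·178/8 = 11.3438.

y* = 11.3438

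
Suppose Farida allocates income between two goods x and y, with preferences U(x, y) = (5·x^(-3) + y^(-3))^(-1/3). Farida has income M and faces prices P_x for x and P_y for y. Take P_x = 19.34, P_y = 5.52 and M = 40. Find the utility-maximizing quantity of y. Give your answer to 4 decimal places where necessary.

y* = 1.5005

From the CES first-order condition, 5·(y/x)^(4) = P_x/P_y.
Hence y/x = ((1/5)·P_x/P_y)^(1/(4)), i.e. raised to the 0.25 power.
With the ratio pinned down, the budget gives x* = M/(P_x + P_y·(y/x)) and y* = (y/x)·x*.
Numerically y/x = 0.914928, so x* = 40/(19.34 + 5.52·0.914928) = 1.64 and y* = 0.914928·1.64 = 1.5005.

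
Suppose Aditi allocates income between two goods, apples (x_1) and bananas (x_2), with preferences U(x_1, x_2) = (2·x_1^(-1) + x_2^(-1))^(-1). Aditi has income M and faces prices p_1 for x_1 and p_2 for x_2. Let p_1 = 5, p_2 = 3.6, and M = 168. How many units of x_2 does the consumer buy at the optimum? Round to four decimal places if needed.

x_2* = 17.5

Numerically x_2/x_1 = 0.833333, so x_1* = 168/(5 + 3.6·0.833333) = 21 and x_2* = 0.833333·21 = 17.5.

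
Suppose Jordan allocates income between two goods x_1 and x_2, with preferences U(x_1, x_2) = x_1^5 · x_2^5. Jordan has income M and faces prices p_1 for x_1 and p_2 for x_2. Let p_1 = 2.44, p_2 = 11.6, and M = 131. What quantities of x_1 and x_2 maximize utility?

MU_x_1/MU_x_2 = (5·x_2)/(5·x_1); tangency sets this equal to p_1/p_2.
So 5·p_2·x_2 = 5·p_1·x_1; combined with the budget, a share 0.5 of income goes to x_1.
Demand: x_1*(p_1,p_2,M) = 0.5·M/p_1 and x_2* = 0.5·M/p_2.
At p_1=2.44, p_2=11.6, M=131: x_1* = 0.5·131/2.44 = 26.8443, x_2* = 5.6466.

x_1* = 26.8443, x_2* = 5.6466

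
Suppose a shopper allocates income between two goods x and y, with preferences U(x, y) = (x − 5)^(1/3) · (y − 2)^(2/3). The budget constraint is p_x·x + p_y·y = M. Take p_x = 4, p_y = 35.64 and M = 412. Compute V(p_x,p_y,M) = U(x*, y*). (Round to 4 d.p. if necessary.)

Let x' = x−5, y' = y−2. MRS = (1/2)·y'/x' = p_x/p_y.
Substituting into the budget: x* = 5 + 1/3·(M − 5·p_x − 2·p_y)/p_x, and y* = 2 + 2/3·(…)/p_y.
Discretionary income = 412 − 5·4 − 2·35.64 = 320.72; x* = 5 + 1/3·320.72/4 = 31.7267; y* = 2 + 2/3·320.72/35.64 = 7.9993.
Utility at the optimum: U(31.7267, 7.9993) = 9.8714.

V = 9.8714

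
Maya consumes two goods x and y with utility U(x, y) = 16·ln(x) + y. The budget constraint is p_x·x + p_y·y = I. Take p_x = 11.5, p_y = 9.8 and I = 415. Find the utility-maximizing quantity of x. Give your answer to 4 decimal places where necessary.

MU_x = 16/x, MU_y = 1. Tangency: 16/x = p_x/p_y.
So x*(p_x,p_y) = 16·p_y/p_x, independent of income; and y* = (I − 16·p_y)/p_y.
At the given prices: x* = 16·9.8/11.5 = 13.6348.

x* = 13.6348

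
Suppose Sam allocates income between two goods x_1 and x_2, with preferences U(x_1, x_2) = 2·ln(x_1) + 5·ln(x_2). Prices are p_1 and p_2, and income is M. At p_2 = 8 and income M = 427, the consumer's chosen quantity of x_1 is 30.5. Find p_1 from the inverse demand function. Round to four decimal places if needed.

The MRS is (2/5)·x_2/x_1. Set MRS = p_1/p_2.
So 2·p_2·x_2 = 5·p_1·x_1; combined with the budget, a share 2/7 of income goes to x_1.
Demand: x_1*(p_1,p_2,M) = 2/7·M/p_1 and x_2* = 5/7·M/p_2.
Set x_1* = 30.5 in the demand function and solve for p_1: p_1 = 4.

p_1 = 4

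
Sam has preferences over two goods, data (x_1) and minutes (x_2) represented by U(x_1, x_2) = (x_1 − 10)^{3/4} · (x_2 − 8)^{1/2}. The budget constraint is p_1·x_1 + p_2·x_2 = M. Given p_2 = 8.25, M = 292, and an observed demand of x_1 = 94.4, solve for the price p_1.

p_1 = 1.5

MRS = (3/2)·(x_2−8)/(x_1−10). Tangency with p_1/p_2 gives x_2−8 = (2/3)·(p_1/p_2)·(x_1−10).
Substituting into the budget: x_1* = 10 + 0.6·(M − 10·p_1 − 8·p_2)/p_1, and x_2* = 8 + 0.4·(…)/p_2.
Set x_1* = 94.4 in the demand function and solve for p_1: p_1 = 1.5.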